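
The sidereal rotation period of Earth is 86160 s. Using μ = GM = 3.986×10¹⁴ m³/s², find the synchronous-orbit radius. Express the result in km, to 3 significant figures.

A synchronous orbit has period T, so by Kepler's third law a = (μT²/4π²)^(1/3).
μT²/4π² = 3.986×10¹⁴ × (8.616×10⁴)² / 39.48 = 7.495×10²² m³.
a = 4.216×10⁷ m = 42163 km.

r_sync ≈ 42200 km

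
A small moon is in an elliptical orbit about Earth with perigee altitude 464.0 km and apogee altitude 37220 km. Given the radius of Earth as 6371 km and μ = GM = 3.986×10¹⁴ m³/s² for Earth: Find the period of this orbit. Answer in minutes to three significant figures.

T ≈ 664 minutes

r_p = 6371 + 464.0 = 6835.0 km = 6.8350×10⁶ m.
r_a = 6371 + 37220 = 43591 km = 4.3591×10⁷ m.
Semi-major axis a = (r_p + r_a)/2 = (6835.0 + 43591)/2 = 25213 km = 2.521×10⁷ m.
By Kepler's third law T = 2π√(a³/μ) = 2π × 6.341×10³ = 3.984×10⁴ s.
= 664.0 minutes.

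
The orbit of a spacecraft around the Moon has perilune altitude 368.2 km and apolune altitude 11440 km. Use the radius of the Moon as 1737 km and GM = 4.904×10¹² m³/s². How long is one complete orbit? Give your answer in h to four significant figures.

T ≈ 16.65 h

r_p = 1737 + 368.2 = 2105.2 km = 2.1052×10⁶ m.
r_a = 1737 + 11440 = 13177 km = 1.3177×10⁷ m.
Semi-major axis a = (r_p + r_a)/2 = (2105.2 + 13177)/2 = 7641.1 km = 7.641×10⁶ m.
By Kepler's third law T = 2π√(a³/μ) = 2π × 9.538×10³ = 5.993×10⁴ s.
= 16.65 h.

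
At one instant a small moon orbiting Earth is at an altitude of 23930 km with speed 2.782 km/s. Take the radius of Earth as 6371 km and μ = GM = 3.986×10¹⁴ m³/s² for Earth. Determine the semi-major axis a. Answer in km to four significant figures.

r = 6371 + 23930 = 30301 km = 3.030×10⁷ m.
Specific orbital energy ε = v²/2 − μ/r = (2782)²/2 − 3.986×10¹⁴/3.030×10⁷ = -9.285×10⁶ J/kg.
Since ε = −μ/(2a), a = −μ/(2ε) = 2.146×10⁷ m = 21465 km.

a ≈ 21460 km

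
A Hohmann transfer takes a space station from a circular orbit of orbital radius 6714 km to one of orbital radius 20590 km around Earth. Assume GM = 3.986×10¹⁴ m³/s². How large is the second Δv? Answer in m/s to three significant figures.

Δv ≈ 1310 m/s

r₁ = 6714 km = 6.714×10⁶ m.
r₂ = 20590 km = 2.059×10⁷ m.
Transfer ellipse a_t = (r₁ + r₂)/2 = 1.365×10⁷ m.
At r₁: circular v_c1 = √(μ/r₁) = 7705 m/s; transfer-perigee v_p = √[μ(2/r₁ − 1/a_t)] = 9463 m/s.
At r₂: circular v_c2 = √(μ/r₂) = 4400 m/s; transfer-apogee v_a = √[μ(2/r₂ − 1/a_t)] = 3086 m/s.
Δv₂ = v_c2 − v_a = 1314 m/s.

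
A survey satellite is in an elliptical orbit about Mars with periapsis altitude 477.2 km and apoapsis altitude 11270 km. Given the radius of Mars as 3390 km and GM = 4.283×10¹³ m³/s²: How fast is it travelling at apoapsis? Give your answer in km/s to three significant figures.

v ≈ 1.10 km/s

r_p = 3390 + 477.2 = 3867.2 km = 3.8672×10⁶ m.
r_a = 3390 + 11270 = 14660 km = 1.4660×10⁷ m.
Semi-major axis a = (r_p + r_a)/2 = 9263.6 km = 9.264×10⁶ m.
Vis-viva: v² = μ(2/r − 1/a) = 4.283×10¹³ × (1.364×10⁻⁷ − 1.079×10⁻⁷) = 1.220×10⁶ m²/s².
v = 1104 m/s = 1.104 km/s.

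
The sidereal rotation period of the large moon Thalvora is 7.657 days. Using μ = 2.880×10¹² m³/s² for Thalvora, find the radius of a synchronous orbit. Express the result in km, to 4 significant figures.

r_sync ≈ 31720 km

T = 7.657 days = 6.616×10⁵ s.
A synchronous orbit has period T, so by Kepler's third law a = (μT²/4π²)^(1/3).
μT²/4π² = 2.880×10¹² × (6.616×10⁵)² / 39.48 = 3.193×10²² m³.
a = 3.172×10⁷ m = 31724 km.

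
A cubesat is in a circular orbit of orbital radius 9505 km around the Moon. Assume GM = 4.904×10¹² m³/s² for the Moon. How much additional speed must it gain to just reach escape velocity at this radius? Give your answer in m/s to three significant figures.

r = 9505 km = 9.505×10⁶ m.
Circular speed v_c = √(μ/r) = 718.3 m/s.
Escape speed v_esc = √(2μ/r) = √2 × v_c = 1016 m/s.
Δv = v_esc − v_c = 297.5 m/s.

Δv ≈ 298 m/s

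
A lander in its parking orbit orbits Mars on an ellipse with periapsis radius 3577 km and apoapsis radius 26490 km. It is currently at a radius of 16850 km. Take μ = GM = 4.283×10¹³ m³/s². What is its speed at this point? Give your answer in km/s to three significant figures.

Semi-major axis a = (r_p + r_a)/2 = 15034 km = 1.503×10⁷ m.
Vis-viva: v² = μ(2/r − 1/a) = 4.283×10¹³ × (1.187×10⁻⁷ − 6.652×10⁻⁸) = 2.235×10⁶ m²/s².
v = 1495 m/s = 1.495 km/s.

v ≈ 1.49 km/s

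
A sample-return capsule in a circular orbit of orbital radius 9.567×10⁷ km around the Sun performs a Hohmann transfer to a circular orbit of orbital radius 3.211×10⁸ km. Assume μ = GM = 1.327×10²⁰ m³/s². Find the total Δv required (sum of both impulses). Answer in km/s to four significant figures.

Δv_total ≈ 15.54 km/s

r₁ = 9.567×10⁷ km = 9.567×10¹⁰ m.
r₂ = 3.211×10⁸ km = 3.211×10¹¹ m.
Transfer ellipse a_t = (r₁ + r₂)/2 = 2.084×10¹¹ m.
At r₁: circular v_c1 = √(μ/r₁) = 37240 m/s; transfer-perihelion v_p = √[μ(2/r₁ − 1/a_t)] = 46230 m/s.
Δv₁ = v_p − v_c1 = 8988 m/s.
At r₂: circular v_c2 = √(μ/r₂) = 20330 m/s; transfer-aphelion v_a = √[μ(2/r₂ − 1/a_t)] = 13770 m/s.
Δv₂ = v_c2 − v_a = 6555 m/s.
Total Δv = Δv₁ + Δv₂ = 15540 m/s = 15.54 km/s.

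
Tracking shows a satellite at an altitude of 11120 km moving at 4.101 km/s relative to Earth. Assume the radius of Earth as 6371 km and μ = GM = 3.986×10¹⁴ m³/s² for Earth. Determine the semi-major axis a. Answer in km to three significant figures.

r = 6371 + 11120 = 17491 km = 1.749×10⁷ m.
Vis-viva rearranged: 1/a = 2/r − v²/μ = 1.143×10⁻⁷ − 4.219×10⁻⁸ = 7.215×10⁻⁸ m⁻¹.
a = 1.386×10⁷ m = 13860 km.

a ≈ 13900 km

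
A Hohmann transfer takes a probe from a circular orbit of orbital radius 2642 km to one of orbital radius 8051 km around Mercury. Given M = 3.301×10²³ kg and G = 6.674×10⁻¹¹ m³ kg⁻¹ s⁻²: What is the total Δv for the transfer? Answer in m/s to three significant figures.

Δv_total ≈ 1150 m/s

μ = GM = 6.674×10⁻¹¹ × 3.301×10²³ = 2.203×10¹³ m³/s².
r₁ = 2642 km = 2.642×10⁶ m.
r₂ = 8051 km = 8.051×10⁶ m.
Transfer ellipse a_t = (r₁ + r₂)/2 = 5.346×10⁶ m.
At r₁: circular v_c1 = √(μ/r₁) = 2888 m/s; transfer-periherm v_p = √[μ(2/r₁ − 1/a_t)] = 3544 m/s.
Δv₁ = v_p − v_c1 = 655.9 m/s.
At r₂: circular v_c2 = √(μ/r₂) = 1654 m/s; transfer-apoherm v_a = √[μ(2/r₂ − 1/a_t)] = 1163 m/s.
Δv₂ = v_c2 − v_a = 491.4 m/s.
Total Δv = Δv₁ + Δv₂ = 1147 m/s.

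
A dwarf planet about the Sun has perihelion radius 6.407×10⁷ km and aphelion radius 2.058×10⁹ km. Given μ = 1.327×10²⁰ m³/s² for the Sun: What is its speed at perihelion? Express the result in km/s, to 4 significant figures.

Semi-major axis a = (r_p + r_a)/2 = 1.0610×10⁹ km = 1.061×10¹² m.
Vis-viva: v² = μ(2/r − 1/a) = 1.327×10²⁰ × (3.122×10⁻¹¹ − 9.425×10⁻¹³) = 4.017×10⁹ m²/s².
v = 63380 m/s = 63.38 km/s.

v ≈ 63.38 km/s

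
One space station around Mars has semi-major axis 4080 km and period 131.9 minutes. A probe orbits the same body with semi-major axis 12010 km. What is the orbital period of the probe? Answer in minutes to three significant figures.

T₂ ≈ 666 minutes

Kepler's third law: T² ∝ a³, so T₂ = T₁ (a₂/a₁)^(3/2).
a₂/a₁ = 2.944, (a₂/a₁)^(3/2) = 5.050.
T₂ = 131.9 × 5.050 = 666.1 minutes.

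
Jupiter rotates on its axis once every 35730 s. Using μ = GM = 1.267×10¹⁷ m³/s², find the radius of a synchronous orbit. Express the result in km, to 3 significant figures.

r_sync ≈ 1.60×10⁵ km

A synchronous orbit has period T, so by Kepler's third law a = (μT²/4π²)^(1/3).
μT²/4π² = 1.267×10¹⁷ × (3.573×10⁴)² / 39.48 = 4.097×10²⁴ m³.
a = 1.600×10⁸ m = 1.6002×10⁵ km.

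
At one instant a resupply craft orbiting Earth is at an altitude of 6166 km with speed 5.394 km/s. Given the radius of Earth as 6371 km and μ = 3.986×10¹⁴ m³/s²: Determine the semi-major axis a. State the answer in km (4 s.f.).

a ≈ 11560 km

r = 6371 + 6166 = 12537 km = 1.254×10⁷ m.
Specific orbital energy ε = v²/2 − μ/r = (5394)²/2 − 3.986×10¹⁴/1.254×10⁷ = -1.725×10⁷ J/kg.
Since ε = −μ/(2a), a = −μ/(2ε) = 1.156×10⁷ m = 11556 km.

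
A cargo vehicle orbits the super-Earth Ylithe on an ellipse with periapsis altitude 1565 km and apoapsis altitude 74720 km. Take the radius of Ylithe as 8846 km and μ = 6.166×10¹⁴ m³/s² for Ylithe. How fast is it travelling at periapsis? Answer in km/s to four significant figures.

v ≈ 10.26 km/s

r_p = 8846 + 1565 = 10411 km = 1.0411×10⁷ m.
r_a = 8846 + 74720 = 83566 km = 8.3566×10⁷ m.
Semi-major axis a = (r_p + r_a)/2 = 46988 km = 4.699×10⁷ m.
Vis-viva: v² = μ(2/r − 1/a) = 6.166×10¹⁴ × (1.921×10⁻⁷ − 2.128×10⁻⁸) = 1.053×10⁸ m²/s².
v = 10260 m/s = 10.26 km/s.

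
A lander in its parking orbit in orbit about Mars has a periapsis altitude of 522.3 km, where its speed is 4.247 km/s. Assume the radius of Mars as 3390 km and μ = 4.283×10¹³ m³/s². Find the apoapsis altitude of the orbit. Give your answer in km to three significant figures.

apoapsis altitude ≈ 14900 km

r_p = 3390 + 522.3 = 3912.3 km = 3.912×10⁶ m.
Specific energy ε = v²/2 − μ/r = -1.929×10⁶ J/kg, so a = −μ/(2ε) = 1.110×10⁷ m.
The apsides satisfy r_p + r_a = 2a, so the apoapsis radius is 2a − r_p = 1.829×10⁷ m = 18291 km.
Apoapsis altitude = 18291 − 3390 = 14901 km.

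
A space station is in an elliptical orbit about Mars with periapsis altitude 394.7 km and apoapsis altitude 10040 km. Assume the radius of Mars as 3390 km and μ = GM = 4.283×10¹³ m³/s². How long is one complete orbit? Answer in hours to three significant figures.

T ≈ 6.73 hours

r_p = 3390 + 394.7 = 3784.7 km = 3.7847×10⁶ m.
r_a = 3390 + 10040 = 13430 km = 1.3430×10⁷ m.
Semi-major axis a = (r_p + r_a)/2 = (3784.7 + 13430)/2 = 8607.4 km = 8.607×10⁶ m.
By Kepler's third law T = 2π√(a³/μ) = 2π × 3.859×10³ = 2.424×10⁴ s.
= 6.735 hours.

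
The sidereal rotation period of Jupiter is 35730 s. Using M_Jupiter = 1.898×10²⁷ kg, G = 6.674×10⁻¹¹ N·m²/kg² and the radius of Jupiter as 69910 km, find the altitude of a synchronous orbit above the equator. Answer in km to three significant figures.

h_sync ≈ 90100 km

μ = GM = 6.674×10⁻¹¹ × 1.898×10²⁷ = 1.267×10¹⁷ m³/s².
A synchronous orbit has period T, so by Kepler's third law a = (μT²/4π²)^(1/3).
μT²/4π² = 1.267×10¹⁷ × (3.573×10⁴)² / 39.48 = 4.096×10²⁴ m³.
a = 1.600×10⁸ m = 1.6000×10⁵ km.
Altitude h = a − R = 1.6000×10⁵ − 69910 = 90094 km.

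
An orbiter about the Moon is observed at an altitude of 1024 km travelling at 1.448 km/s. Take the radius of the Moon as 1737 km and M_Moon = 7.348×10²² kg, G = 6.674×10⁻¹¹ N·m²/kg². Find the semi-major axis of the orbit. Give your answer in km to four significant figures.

a ≈ 3369 km

μ = GM = 6.674×10⁻¹¹ × 7.348×10²² = 4.904×10¹² m³/s².
r = 1737 + 1024 = 2761.0 km = 2.761×10⁶ m.
Specific orbital energy ε = v²/2 − μ/r = (1448)²/2 − 4.904×10¹²/2.761×10⁶ = -7.278×10⁵ J/kg.
Since ε = −μ/(2a), a = −μ/(2ε) = 3.369×10⁶ m = 3368.9 km.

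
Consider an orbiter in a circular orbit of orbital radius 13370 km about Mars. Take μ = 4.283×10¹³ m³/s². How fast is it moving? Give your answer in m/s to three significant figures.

r = 13370 km = 1.337×10⁷ m.
For a circular orbit v = √(μ/r) = √(4.283×10¹³ / 1.337×10⁷) = √(3.203×10⁶) = 1790 m/s.

v ≈ 1790 m/s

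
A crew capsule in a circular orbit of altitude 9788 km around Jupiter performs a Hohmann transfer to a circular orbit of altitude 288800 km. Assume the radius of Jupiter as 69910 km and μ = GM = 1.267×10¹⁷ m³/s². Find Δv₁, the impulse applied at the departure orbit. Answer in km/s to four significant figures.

r₁ = 69910 + 9788 = 79698 km = 7.9698×10⁷ m.
r₂ = 69910 + 288800 = 358710 km = 3.5871×10⁸ m.
Transfer ellipse a_t = (r₁ + r₂)/2 = 2.192×10⁸ m.
At r₁: circular v_c1 = √(μ/r₁) = 39870 m/s; transfer-perijove v_p = √[μ(2/r₁ − 1/a_t)] = 51000 m/s.
Δv₁ = v_p − v_c1 = 11130 m/s.
= 11.13 km/s.

Δv ≈ 11.13 km/s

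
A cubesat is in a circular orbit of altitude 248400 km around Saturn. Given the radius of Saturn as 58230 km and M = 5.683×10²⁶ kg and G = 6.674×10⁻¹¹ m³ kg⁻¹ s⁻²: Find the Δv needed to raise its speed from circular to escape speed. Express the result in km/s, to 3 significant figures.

Δv ≈ 4.61 km/s

μ = GM = 6.674×10⁻¹¹ × 5.683×10²⁶ = 3.793×10¹⁶ m³/s².
r = 58230 + 248400 = 306630 km = 3.0663×10⁸ m.
Circular speed v_c = √(μ/r) = 11120 m/s.
Escape speed v_esc = √(2μ/r) = √2 × v_c = 15730 m/s.
Δv = v_esc − v_c = 4607 m/s = 4.607 km/s.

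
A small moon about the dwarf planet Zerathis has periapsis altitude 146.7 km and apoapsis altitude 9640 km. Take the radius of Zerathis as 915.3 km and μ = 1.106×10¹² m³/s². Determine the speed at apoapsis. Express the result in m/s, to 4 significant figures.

r_p = 915.3 + 146.7 = 1062.0 km = 1.0620×10⁶ m.
r_a = 915.3 + 9640 = 10555 km = 1.0555×10⁷ m.
Semi-major axis a = (r_p + r_a)/2 = 5808.6 km = 5.809×10⁶ m.
Vis-viva: v² = μ(2/r − 1/a) = 1.106×10¹² × (1.895×10⁻⁷ − 1.722×10⁻⁷) = 1.916×10⁴ m²/s².
v = 138.4 m/s.

v ≈ 138.4 m/s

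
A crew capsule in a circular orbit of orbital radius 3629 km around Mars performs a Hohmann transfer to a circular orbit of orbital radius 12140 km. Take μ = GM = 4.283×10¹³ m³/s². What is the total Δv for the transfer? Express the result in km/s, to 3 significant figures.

Δv_total ≈ 1.43 km/s

r₁ = 3629 km = 3.629×10⁶ m.
r₂ = 12140 km = 1.214×10⁷ m.
Transfer ellipse a_t = (r₁ + r₂)/2 = 7.884×10⁶ m.
At r₁: circular v_c1 = √(μ/r₁) = 3435 m/s; transfer-periapsis v_p = √[μ(2/r₁ − 1/a_t)] = 4263 m/s.
Δv₁ = v_p − v_c1 = 827.5 m/s.
At r₂: circular v_c2 = √(μ/r₂) = 1878 m/s; transfer-apoapsis v_a = √[μ(2/r₂ − 1/a_t)] = 1274 m/s.
Δv₂ = v_c2 − v_a = 604.0 m/s.
Total Δv = Δv₁ + Δv₂ = 1431 m/s = 1.431 km/s.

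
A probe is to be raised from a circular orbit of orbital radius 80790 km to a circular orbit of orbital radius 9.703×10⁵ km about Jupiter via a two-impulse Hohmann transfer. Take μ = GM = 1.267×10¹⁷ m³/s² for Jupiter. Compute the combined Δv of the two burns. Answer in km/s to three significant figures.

r₁ = 80790 km = 8.079×10⁷ m.
r₂ = 9.703×10⁵ km = 9.703×10⁸ m.
Transfer ellipse a_t = (r₁ + r₂)/2 = 5.255×10⁸ m.
At r₁: circular v_c1 = √(μ/r₁) = 39600 m/s; transfer-perijove v_p = √[μ(2/r₁ − 1/a_t)] = 53810 m/s.
Δv₁ = v_p − v_c1 = 14210 m/s.
At r₂: circular v_c2 = √(μ/r₂) = 11430 m/s; transfer-apojove v_a = √[μ(2/r₂ − 1/a_t)] = 4480 m/s.
Δv₂ = v_c2 − v_a = 6947 m/s.
Total Δv = Δv₁ + Δv₂ = 21150 m/s = 21.15 km/s.

Δv_total ≈ 21.2 km/s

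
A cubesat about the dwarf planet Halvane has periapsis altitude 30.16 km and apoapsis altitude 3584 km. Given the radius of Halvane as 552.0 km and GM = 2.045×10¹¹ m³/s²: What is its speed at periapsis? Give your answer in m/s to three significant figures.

r_p = 552.0 + 30.16 = 582.16 km = 5.8216×10⁵ m.
r_a = 552.0 + 3584 = 4136.0 km = 4.1360×10⁶ m.
Semi-major axis a = (r_p + r_a)/2 = 2359.1 km = 2.359×10⁶ m.
Vis-viva: v² = μ(2/r − 1/a) = 2.045×10¹¹ × (3.435×10⁻⁶ − 4.239×10⁻⁷) = 6.159×10⁵ m²/s².
v = 784.8 m/s.

v ≈ 785 m/s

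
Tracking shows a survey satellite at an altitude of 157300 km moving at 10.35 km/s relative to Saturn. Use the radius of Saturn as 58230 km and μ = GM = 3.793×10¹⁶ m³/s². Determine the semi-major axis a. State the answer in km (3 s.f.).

a ≈ 1.55×10⁵ km

r = 58230 + 157300 = 2.1553×10⁵ km = 2.155×10⁸ m.
Vis-viva rearranged: 1/a = 2/r − v²/μ = 9.279×10⁻⁹ − 2.824×10⁻⁹ = 6.455×10⁻⁹ m⁻¹.
a = 1.549×10⁸ m = 1.5491×10⁵ km.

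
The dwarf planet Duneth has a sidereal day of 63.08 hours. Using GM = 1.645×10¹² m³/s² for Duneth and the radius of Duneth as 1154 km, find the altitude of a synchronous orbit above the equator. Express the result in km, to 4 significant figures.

h_sync ≈ 11750 km

T = 63.08 hours = 2.271×10⁵ s.
A synchronous orbit has period T, so by Kepler's third law a = (μT²/4π²)^(1/3).
μT²/4π² = 1.645×10¹² × (2.271×10⁵)² / 39.48 = 2.149×10²¹ m³.
a = 1.290×10⁷ m = 12904 km.
Altitude h = a − R = 12904 − 1154 = 11750 km.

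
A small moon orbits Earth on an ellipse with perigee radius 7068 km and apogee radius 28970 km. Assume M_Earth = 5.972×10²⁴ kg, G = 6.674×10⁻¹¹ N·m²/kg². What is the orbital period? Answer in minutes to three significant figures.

T ≈ 401 minutes

μ = GM = 6.674×10⁻¹¹ × 5.972×10²⁴ = 3.986×10¹⁴ m³/s².
Semi-major axis a = (r_p + r_a)/2 = (7068.0 + 28970)/2 = 18019 km = 1.802×10⁷ m.
By Kepler's third law T = 2π√(a³/μ) = 2π × 3.831×10³ = 2.407×10⁴ s.
= 401.2 minutes.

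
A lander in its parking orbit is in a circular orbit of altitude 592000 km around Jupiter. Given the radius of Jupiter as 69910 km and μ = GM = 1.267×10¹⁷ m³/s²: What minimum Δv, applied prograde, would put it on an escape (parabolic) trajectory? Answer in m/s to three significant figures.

Δv ≈ 5730 m/s

r = 69910 + 592000 = 661910 km = 6.6191×10⁸ m.
Circular speed v_c = √(μ/r) = 13840 m/s.
Escape speed v_esc = √(2μ/r) = √2 × v_c = 19570 m/s.
Δv = v_esc − v_c = 5731 m/s.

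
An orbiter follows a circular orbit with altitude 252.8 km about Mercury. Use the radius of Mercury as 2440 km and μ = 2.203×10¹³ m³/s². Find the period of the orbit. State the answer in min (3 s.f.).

T ≈ 98.6 min

r = 2440 + 252.8 = 2692.8 km = 2.6928×10⁶ m.
Kepler's third law: T = 2π√(r³/μ) = 2π√((2.693×10⁶)³ / 2.203×10¹³).
r³/μ = 8.863×10⁵ s², so T = 2π × 9.415×10² = 5.915×10³ s.
Converting: 5.915×10³ s ÷ 60.00 = 98.59 min.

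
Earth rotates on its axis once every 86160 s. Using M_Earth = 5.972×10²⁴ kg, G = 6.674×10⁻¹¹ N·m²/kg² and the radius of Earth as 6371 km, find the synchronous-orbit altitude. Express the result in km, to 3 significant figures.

h_sync ≈ 35800 km

μ = GM = 6.674×10⁻¹¹ × 5.972×10²⁴ = 3.986×10¹⁴ m³/s².
A synchronous orbit has period T, so by Kepler's third law a = (μT²/4π²)^(1/3).
μT²/4π² = 3.986×10¹⁴ × (8.616×10⁴)² / 39.48 = 7.495×10²² m³.
a = 4.216×10⁷ m = 42162 km.
Altitude h = a − R = 42162 − 6371 = 35791 km.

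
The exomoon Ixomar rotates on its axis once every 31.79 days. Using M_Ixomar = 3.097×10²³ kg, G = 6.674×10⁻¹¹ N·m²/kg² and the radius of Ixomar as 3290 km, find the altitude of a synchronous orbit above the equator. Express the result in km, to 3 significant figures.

h_sync ≈ 1.55×10⁵ km

μ = GM = 6.674×10⁻¹¹ × 3.097×10²³ = 2.067×10¹³ m³/s².
T = 31.79 days = 2.747×10⁶ s.
A synchronous orbit has period T, so by Kepler's third law a = (μT²/4π²)^(1/3).
μT²/4π² = 2.067×10¹³ × (2.747×10⁶)² / 39.48 = 3.950×10²⁴ m³.
a = 1.581×10⁸ m = 1.5807×10⁵ km.
Altitude h = a − R = 1.5807×10⁵ − 3290 = 1.5478×10⁵ km.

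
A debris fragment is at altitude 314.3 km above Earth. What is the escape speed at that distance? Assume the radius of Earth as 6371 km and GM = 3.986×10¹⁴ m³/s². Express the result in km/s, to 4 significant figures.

r = 6371 + 314.3 = 6685.3 km = 6.6853×10⁶ m.
Escape speed v_esc = √(2μ/r) = √(2 × 3.986×10¹⁴ / 6.685×10⁶) = √(1.192×10⁸) = 10920 m/s.
= 10.92 km/s.

v_esc ≈ 10.92 km/s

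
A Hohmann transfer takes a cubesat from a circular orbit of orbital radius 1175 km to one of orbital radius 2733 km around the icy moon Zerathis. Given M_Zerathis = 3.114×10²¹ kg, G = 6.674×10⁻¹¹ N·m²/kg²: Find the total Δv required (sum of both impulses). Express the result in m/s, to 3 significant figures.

Δv_total ≈ 139 m/s

μ = GM = 6.674×10⁻¹¹ × 3.114×10²¹ = 2.078×10¹¹ m³/s².
r₁ = 1175 km = 1.175×10⁶ m.
r₂ = 2733 km = 2.733×10⁶ m.
Transfer ellipse a_t = (r₁ + r₂)/2 = 1.954×10⁶ m.
At r₁: circular v_c1 = √(μ/r₁) = 420.6 m/s; transfer-periapsis v_p = √[μ(2/r₁ − 1/a_t)] = 497.4 m/s.
Δv₁ = v_p − v_c1 = 76.82 m/s.
At r₂: circular v_c2 = √(μ/r₂) = 275.8 m/s; transfer-apoapsis v_a = √[μ(2/r₂ − 1/a_t)] = 213.8 m/s.
Δv₂ = v_c2 − v_a = 61.92 m/s.
Total Δv = Δv₁ + Δv₂ = 138.7 m/s.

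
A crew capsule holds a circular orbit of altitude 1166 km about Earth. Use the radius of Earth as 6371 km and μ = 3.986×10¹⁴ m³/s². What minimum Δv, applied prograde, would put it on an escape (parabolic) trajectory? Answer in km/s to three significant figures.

Δv ≈ 3.01 km/s

r = 6371 + 1166 = 7537.0 km = 7.5370×10⁶ m.
Circular speed v_c = √(μ/r) = 7272 m/s.
Escape speed v_esc = √(2μ/r) = √2 × v_c = 10280 m/s.
Δv = v_esc − v_c = 3012 m/s = 3.012 km/s.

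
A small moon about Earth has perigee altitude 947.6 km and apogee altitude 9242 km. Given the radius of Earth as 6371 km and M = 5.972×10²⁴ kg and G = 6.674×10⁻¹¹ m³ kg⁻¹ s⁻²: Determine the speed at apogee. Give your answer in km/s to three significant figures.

v ≈ 4.04 km/s

μ = GM = 6.674×10⁻¹¹ × 5.972×10²⁴ = 3.986×10¹⁴ m³/s².
r_p = 6371 + 947.6 = 7318.6 km = 7.3186×10⁶ m.
r_a = 6371 + 9242 = 15613 km = 1.5613×10⁷ m.
Semi-major axis a = (r_p + r_a)/2 = 11466 km = 1.147×10⁷ m.
Vis-viva: v² = μ(2/r − 1/a) = 3.986×10¹⁴ × (1.281×10⁻⁷ − 8.722×10⁻⁸) = 1.629×10⁷ m²/s².
v = 4037 m/s = 4.037 km/s.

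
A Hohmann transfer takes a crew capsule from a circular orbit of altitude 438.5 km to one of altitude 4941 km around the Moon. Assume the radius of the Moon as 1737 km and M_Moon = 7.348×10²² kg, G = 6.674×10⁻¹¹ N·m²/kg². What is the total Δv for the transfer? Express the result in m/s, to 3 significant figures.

Δv_total ≈ 599 m/s

μ = GM = 6.674×10⁻¹¹ × 7.348×10²² = 4.904×10¹² m³/s².
r₁ = 1737 + 438.5 = 2175.5 km = 2.1755×10⁶ m.
r₂ = 1737 + 4941 = 6678.0 km = 6.6780×10⁶ m.
Transfer ellipse a_t = (r₁ + r₂)/2 = 4.427×10⁶ m.
At r₁: circular v_c1 = √(μ/r₁) = 1501 m/s; transfer-perilune v_p = √[μ(2/r₁ − 1/a_t)] = 1844 m/s.
Δv₁ = v_p − v_c1 = 342.7 m/s.
At r₂: circular v_c2 = √(μ/r₂) = 856.9 m/s; transfer-apolune v_a = √[μ(2/r₂ − 1/a_t)] = 600.7 m/s.
Δv₂ = v_c2 − v_a = 256.2 m/s.
Total Δv = Δv₁ + Δv₂ = 598.9 m/s.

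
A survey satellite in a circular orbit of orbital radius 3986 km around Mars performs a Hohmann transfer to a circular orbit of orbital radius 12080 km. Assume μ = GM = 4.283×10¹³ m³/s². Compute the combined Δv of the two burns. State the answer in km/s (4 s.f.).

Δv_total ≈ 1.298 km/s

r₁ = 3986 km = 3.986×10⁶ m.
r₂ = 12080 km = 1.208×10⁷ m.
Transfer ellipse a_t = (r₁ + r₂)/2 = 8.033×10⁶ m.
At r₁: circular v_c1 = √(μ/r₁) = 3278 m/s; transfer-periapsis v_p = √[μ(2/r₁ − 1/a_t)] = 4020 m/s.
Δv₁ = v_p − v_c1 = 741.8 m/s.
At r₂: circular v_c2 = √(μ/r₂) = 1883 m/s; transfer-apoapsis v_a = √[μ(2/r₂ − 1/a_t)] = 1326 m/s.
Δv₂ = v_c2 − v_a = 556.6 m/s.
Total Δv = Δv₁ + Δv₂ = 1298 m/s = 1.298 km/s.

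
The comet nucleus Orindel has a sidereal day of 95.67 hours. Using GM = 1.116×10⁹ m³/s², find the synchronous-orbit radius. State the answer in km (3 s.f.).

T = 95.67 hours = 3.444×10⁵ s.
A synchronous orbit has period T, so by Kepler's third law a = (μT²/4π²)^(1/3).
μT²/4π² = 1.116×10⁹ × (3.444×10⁵)² / 39.48 = 3.353×10¹⁸ m³.
a = 1.497×10⁶ m = 1496.8 km.

r_sync ≈ 1500 km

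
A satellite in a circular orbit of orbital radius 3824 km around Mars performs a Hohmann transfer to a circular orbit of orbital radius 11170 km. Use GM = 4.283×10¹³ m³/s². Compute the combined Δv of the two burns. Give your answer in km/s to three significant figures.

Δv_total ≈ 1.30 km/s

r₁ = 3824 km = 3.824×10⁶ m.
r₂ = 11170 km = 1.117×10⁷ m.
Transfer ellipse a_t = (r₁ + r₂)/2 = 7.497×10⁶ m.
At r₁: circular v_c1 = √(μ/r₁) = 3347 m/s; transfer-periapsis v_p = √[μ(2/r₁ − 1/a_t)] = 4085 m/s.
Δv₁ = v_p − v_c1 = 738.4 m/s.
At r₂: circular v_c2 = √(μ/r₂) = 1958 m/s; transfer-apoapsis v_a = √[μ(2/r₂ − 1/a_t)] = 1399 m/s.
Δv₂ = v_c2 − v_a = 559.7 m/s.
Total Δv = Δv₁ + Δv₂ = 1298 m/s = 1.298 km/s.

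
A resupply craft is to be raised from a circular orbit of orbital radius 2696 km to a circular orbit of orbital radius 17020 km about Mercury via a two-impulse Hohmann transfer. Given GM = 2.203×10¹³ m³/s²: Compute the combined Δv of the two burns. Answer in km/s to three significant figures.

Δv_total ≈ 1.44 km/s

r₁ = 2696 km = 2.696×10⁶ m.
r₂ = 17020 km = 1.702×10⁷ m.
Transfer ellipse a_t = (r₁ + r₂)/2 = 9.858×10⁶ m.
At r₁: circular v_c1 = √(μ/r₁) = 2859 m/s; transfer-periherm v_p = √[μ(2/r₁ − 1/a_t)] = 3756 m/s.
Δv₁ = v_p − v_c1 = 897.5 m/s.
At r₂: circular v_c2 = √(μ/r₂) = 1138 m/s; transfer-apoherm v_a = √[μ(2/r₂ − 1/a_t)] = 595.0 m/s.
Δv₂ = v_c2 − v_a = 542.7 m/s.
Total Δv = Δv₁ + Δv₂ = 1440 m/s = 1.440 km/s.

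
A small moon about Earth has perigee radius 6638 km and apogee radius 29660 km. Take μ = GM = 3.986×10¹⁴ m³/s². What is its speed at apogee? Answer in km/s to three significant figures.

v ≈ 2.22 km/s

Semi-major axis a = (r_p + r_a)/2 = 18149 km = 1.815×10⁷ m.
Vis-viva: v² = μ(2/r − 1/a) = 3.986×10¹⁴ × (6.743×10⁻⁸ − 5.510×10⁻⁸) = 4.915×10⁶ m²/s².
v = 2217 m/s = 2.217 km/s.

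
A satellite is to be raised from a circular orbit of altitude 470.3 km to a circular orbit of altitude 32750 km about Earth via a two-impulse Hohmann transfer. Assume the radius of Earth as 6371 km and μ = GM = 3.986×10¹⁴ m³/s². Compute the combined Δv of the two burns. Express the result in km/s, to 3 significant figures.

r₁ = 6371 + 470.3 = 6841.3 km = 6.8413×10⁶ m.
r₂ = 6371 + 32750 = 39121 km = 3.9121×10⁷ m.
Transfer ellipse a_t = (r₁ + r₂)/2 = 2.298×10⁷ m.
At r₁: circular v_c1 = √(μ/r₁) = 7633 m/s; transfer-perigee v_p = √[μ(2/r₁ − 1/a_t)] = 9959 m/s.
Δv₁ = v_p − v_c1 = 2326 m/s.
At r₂: circular v_c2 = √(μ/r₂) = 3192 m/s; transfer-apogee v_a = √[μ(2/r₂ − 1/a_t)] = 1742 m/s.
Δv₂ = v_c2 − v_a = 1450 m/s.
Total Δv = Δv₁ + Δv₂ = 3776 m/s = 3.776 km/s.

Δv_total ≈ 3.78 km/s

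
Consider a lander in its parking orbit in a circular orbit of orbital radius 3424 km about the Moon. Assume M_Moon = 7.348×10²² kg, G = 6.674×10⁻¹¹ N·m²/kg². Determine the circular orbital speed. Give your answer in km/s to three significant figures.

μ = GM = 6.674×10⁻¹¹ × 7.348×10²² = 4.904×10¹² m³/s².
r = 3424 km = 3.424×10⁶ m.
For a circular orbit v = √(μ/r) = √(4.904×10¹² / 3.424×10⁶) = √(1.432×10⁶) = 1197 m/s.
That is 1.197 km/s.

v ≈ 1.20 km/s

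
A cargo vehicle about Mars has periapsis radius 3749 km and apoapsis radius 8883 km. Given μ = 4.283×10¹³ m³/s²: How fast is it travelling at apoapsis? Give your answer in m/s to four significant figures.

v ≈ 1692 m/s

Semi-major axis a = (r_p + r_a)/2 = 6316.0 km = 6.316×10⁶ m.
Vis-viva: v² = μ(2/r − 1/a) = 4.283×10¹³ × (2.251×10⁻⁷ − 1.583×10⁻⁷) = 2.862×10⁶ m²/s².
v = 1692 m/s.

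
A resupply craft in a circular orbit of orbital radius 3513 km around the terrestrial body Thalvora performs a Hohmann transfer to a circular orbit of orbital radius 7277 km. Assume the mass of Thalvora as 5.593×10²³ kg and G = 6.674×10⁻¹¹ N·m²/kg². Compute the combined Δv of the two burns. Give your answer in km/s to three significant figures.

μ = GM = 6.674×10⁻¹¹ × 5.593×10²³ = 3.733×10¹³ m³/s².
r₁ = 3513 km = 3.513×10⁶ m.
r₂ = 7277 km = 7.277×10⁶ m.
Transfer ellipse a_t = (r₁ + r₂)/2 = 5.395×10⁶ m.
At r₁: circular v_c1 = √(μ/r₁) = 3260 m/s; transfer-periapsis v_p = √[μ(2/r₁ − 1/a_t)] = 3786 m/s.
Δv₁ = v_p − v_c1 = 526.1 m/s.
At r₂: circular v_c2 = √(μ/r₂) = 2265 m/s; transfer-apoapsis v_a = √[μ(2/r₂ − 1/a_t)] = 1828 m/s.
Δv₂ = v_c2 − v_a = 437.2 m/s.
Total Δv = Δv₁ + Δv₂ = 963.3 m/s = 0.9633 km/s.

Δv_total ≈ 0.963 km/s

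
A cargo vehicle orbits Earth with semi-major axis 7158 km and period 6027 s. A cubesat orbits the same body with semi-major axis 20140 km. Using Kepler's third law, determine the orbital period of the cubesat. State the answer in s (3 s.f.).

Kepler's third law: T² ∝ a³, so T₂ = T₁ (a₂/a₁)^(3/2).
a₂/a₁ = 2.814, (a₂/a₁)^(3/2) = 4.720.
T₂ = 6027 × 4.720 = 28440 s.

T₂ ≈ 28400 s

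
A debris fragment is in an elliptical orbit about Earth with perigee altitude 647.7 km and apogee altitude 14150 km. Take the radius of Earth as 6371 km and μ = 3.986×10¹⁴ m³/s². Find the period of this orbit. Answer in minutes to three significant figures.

T ≈ 268 minutes

r_p = 6371 + 647.7 = 7018.7 km = 7.0187×10⁶ m.
r_a = 6371 + 14150 = 20521 km = 2.0521×10⁷ m.
Semi-major axis a = (r_p + r_a)/2 = (7018.7 + 20521)/2 = 13770 km = 1.377×10⁷ m.
By Kepler's third law T = 2π√(a³/μ) = 2π × 2.559×10³ = 1.608×10⁴ s.
= 268.0 minutes.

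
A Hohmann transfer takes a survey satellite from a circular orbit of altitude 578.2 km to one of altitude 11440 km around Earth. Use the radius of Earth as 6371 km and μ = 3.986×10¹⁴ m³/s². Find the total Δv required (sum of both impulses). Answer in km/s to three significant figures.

Δv_total ≈ 2.70 km/s

r₁ = 6371 + 578.2 = 6949.2 km = 6.9492×10⁶ m.
r₂ = 6371 + 11440 = 17811 km = 1.7811×10⁷ m.
Transfer ellipse a_t = (r₁ + r₂)/2 = 1.238×10⁷ m.
At r₁: circular v_c1 = √(μ/r₁) = 7574 m/s; transfer-perigee v_p = √[μ(2/r₁ − 1/a_t)] = 9084 m/s.
Δv₁ = v_p − v_c1 = 1511 m/s.
At r₂: circular v_c2 = √(μ/r₂) = 4731 m/s; transfer-apogee v_a = √[μ(2/r₂ − 1/a_t)] = 3544 m/s.
Δv₂ = v_c2 − v_a = 1186 m/s.
Total Δv = Δv₁ + Δv₂ = 2697 m/s = 2.697 km/s.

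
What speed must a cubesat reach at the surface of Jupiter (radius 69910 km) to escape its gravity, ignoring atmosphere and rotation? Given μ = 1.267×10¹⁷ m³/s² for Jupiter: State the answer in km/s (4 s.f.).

v_esc ≈ 60.21 km/s

r = R = 6.991×10⁷ m.
Escape speed v_esc = √(2μ/r) = √(2 × 1.267×10¹⁷ / 6.991×10⁷) = √(3.625×10⁹) = 60210 m/s.
= 60.21 km/s.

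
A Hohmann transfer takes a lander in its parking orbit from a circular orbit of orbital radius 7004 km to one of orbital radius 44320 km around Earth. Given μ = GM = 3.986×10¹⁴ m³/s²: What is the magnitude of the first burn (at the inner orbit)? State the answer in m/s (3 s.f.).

r₁ = 7004 km = 7.004×10⁶ m.
r₂ = 44320 km = 4.432×10⁷ m.
Transfer ellipse a_t = (r₁ + r₂)/2 = 2.566×10⁷ m.
At r₁: circular v_c1 = √(μ/r₁) = 7544 m/s; transfer-perigee v_p = √[μ(2/r₁ − 1/a_t)] = 9914 m/s.
Δv₁ = v_p − v_c1 = 2370 m/s.

Δv ≈ 2370 m/s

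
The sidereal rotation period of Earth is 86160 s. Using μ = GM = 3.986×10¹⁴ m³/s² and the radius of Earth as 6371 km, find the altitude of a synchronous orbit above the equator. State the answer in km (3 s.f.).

h_sync ≈ 35800 km

A synchronous orbit has period T, so by Kepler's third law a = (μT²/4π²)^(1/3).
μT²/4π² = 3.986×10¹⁴ × (8.616×10⁴)² / 39.48 = 7.495×10²² m³.
a = 4.216×10⁷ m = 42163 km.
Altitude h = a − R = 42163 − 6371 = 35792 km.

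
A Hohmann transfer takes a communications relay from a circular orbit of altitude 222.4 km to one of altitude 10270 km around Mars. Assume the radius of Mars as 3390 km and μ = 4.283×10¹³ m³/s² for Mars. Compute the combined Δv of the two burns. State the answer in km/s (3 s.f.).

r₁ = 3390 + 222.4 = 3612.4 km = 3.6124×10⁶ m.
r₂ = 3390 + 10270 = 13660 km = 1.3660×10⁷ m.
Transfer ellipse a_t = (r₁ + r₂)/2 = 8.636×10⁶ m.
At r₁: circular v_c1 = √(μ/r₁) = 3443 m/s; transfer-periapsis v_p = √[μ(2/r₁ − 1/a_t)] = 4331 m/s.
Δv₁ = v_p − v_c1 = 887.2 m/s.
At r₂: circular v_c2 = √(μ/r₂) = 1771 m/s; transfer-apoapsis v_a = √[μ(2/r₂ − 1/a_t)] = 1145 m/s.
Δv₂ = v_c2 − v_a = 625.5 m/s.
Total Δv = Δv₁ + Δv₂ = 1513 m/s = 1.513 km/s.

Δv_total ≈ 1.51 km/s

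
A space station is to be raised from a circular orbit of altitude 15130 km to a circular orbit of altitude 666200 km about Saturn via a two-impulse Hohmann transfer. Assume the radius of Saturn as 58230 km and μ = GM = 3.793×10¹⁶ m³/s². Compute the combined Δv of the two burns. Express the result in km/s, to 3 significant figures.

Δv_total ≈ 12.0 km/s

r₁ = 58230 + 15130 = 73360 km = 7.3360×10⁷ m.
r₂ = 58230 + 666200 = 724430 km = 7.2443×10⁸ m.
Transfer ellipse a_t = (r₁ + r₂)/2 = 3.989×10⁸ m.
At r₁: circular v_c1 = √(μ/r₁) = 22740 m/s; transfer-perikrone v_p = √[μ(2/r₁ − 1/a_t)] = 30640 m/s.
Δv₁ = v_p − v_c1 = 7904 m/s.
At r₂: circular v_c2 = √(μ/r₂) = 7236 m/s; transfer-apokrone v_a = √[μ(2/r₂ − 1/a_t)] = 3103 m/s.
Δv₂ = v_c2 − v_a = 4133 m/s.
Total Δv = Δv₁ + Δv₂ = 12040 m/s = 12.04 km/s.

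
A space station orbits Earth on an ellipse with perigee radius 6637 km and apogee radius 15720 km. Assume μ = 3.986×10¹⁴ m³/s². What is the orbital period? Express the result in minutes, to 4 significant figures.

Semi-major axis a = (r_p + r_a)/2 = (6637.0 + 15720)/2 = 11178 km = 1.118×10⁷ m.
By Kepler's third law T = 2π√(a³/μ) = 2π × 1.872×10³ = 1.176×10⁴ s.
= 196.0 minutes.

T ≈ 196.0 minutes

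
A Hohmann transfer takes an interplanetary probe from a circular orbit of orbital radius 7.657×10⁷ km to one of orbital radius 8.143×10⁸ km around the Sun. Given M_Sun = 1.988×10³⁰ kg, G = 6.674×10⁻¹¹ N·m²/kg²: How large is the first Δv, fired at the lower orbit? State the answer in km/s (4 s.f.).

μ = GM = 6.674×10⁻¹¹ × 1.988×10³⁰ = 1.327×10²⁰ m³/s².
r₁ = 7.657×10⁷ km = 7.657×10¹⁰ m.
r₂ = 8.143×10⁸ km = 8.143×10¹¹ m.
Transfer ellipse a_t = (r₁ + r₂)/2 = 4.454×10¹¹ m.
At r₁: circular v_c1 = √(μ/r₁) = 41630 m/s; transfer-perihelion v_p = √[μ(2/r₁ − 1/a_t)] = 56280 m/s.
Δv₁ = v_p − v_c1 = 14660 m/s.
= 14.66 km/s.

Δv ≈ 14.66 km/s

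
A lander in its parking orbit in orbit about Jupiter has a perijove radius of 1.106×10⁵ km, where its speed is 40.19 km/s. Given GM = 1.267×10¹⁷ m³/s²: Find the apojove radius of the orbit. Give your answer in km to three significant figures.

r_p = 1.106×10⁸ m.
Specific energy ε = v²/2 − μ/r = -3.380×10⁸ J/kg, so a = −μ/(2ε) = 1.875×10⁸ m.
The apsides satisfy r_p + r_a = 2a, so the apojove radius is 2a − r_p = 2.643×10⁸ m = 2.6431×10⁵ km.

apojove radius ≈ 2.64×10⁵ km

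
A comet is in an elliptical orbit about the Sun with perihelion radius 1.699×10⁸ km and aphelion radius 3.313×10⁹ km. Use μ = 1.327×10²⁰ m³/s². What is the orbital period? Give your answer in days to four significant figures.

T ≈ 14510 days

Semi-major axis a = (r_p + r_a)/2 = (1.6990×10⁸ + 3.3130×10⁹)/2 = 1.7414×10⁹ km = 1.741×10¹² m.
By Kepler's third law T = 2π√(a³/μ) = 2π × 1.995×10⁸ = 1.253×10⁹ s.
= 14510 days.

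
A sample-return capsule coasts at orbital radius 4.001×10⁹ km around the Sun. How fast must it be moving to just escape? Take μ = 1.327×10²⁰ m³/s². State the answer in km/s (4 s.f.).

r = 4.001×10⁹ km = 4.001×10¹² m.
Escape speed v_esc = √(2μ/r) = √(2 × 1.327×10²⁰ / 4.001×10¹²) = √(6.633×10⁷) = 8145 m/s.
= 8.145 km/s.

v_esc ≈ 8.145 km/s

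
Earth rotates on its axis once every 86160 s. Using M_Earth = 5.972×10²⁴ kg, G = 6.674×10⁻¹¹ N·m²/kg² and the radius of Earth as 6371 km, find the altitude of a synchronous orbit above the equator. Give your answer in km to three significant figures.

μ = GM = 6.674×10⁻¹¹ × 5.972×10²⁴ = 3.986×10¹⁴ m³/s².
A synchronous orbit has period T, so by Kepler's third law a = (μT²/4π²)^(1/3).
μT²/4π² = 3.986×10¹⁴ × (8.616×10⁴)² / 39.48 = 7.495×10²² m³.
a = 4.216×10⁷ m = 42162 km.
Altitude h = a − R = 42162 − 6371 = 35791 km.

h_sync ≈ 35800 km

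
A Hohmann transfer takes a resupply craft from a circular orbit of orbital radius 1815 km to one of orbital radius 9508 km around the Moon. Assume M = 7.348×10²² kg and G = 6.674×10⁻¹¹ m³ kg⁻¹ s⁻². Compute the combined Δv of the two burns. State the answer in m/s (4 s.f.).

μ = GM = 6.674×10⁻¹¹ × 7.348×10²² = 4.904×10¹² m³/s².
r₁ = 1815 km = 1.815×10⁶ m.
r₂ = 9508 km = 9.508×10⁶ m.
Transfer ellipse a_t = (r₁ + r₂)/2 = 5.662×10⁶ m.
At r₁: circular v_c1 = √(μ/r₁) = 1644 m/s; transfer-perilune v_p = √[μ(2/r₁ − 1/a_t)] = 2130 m/s.
Δv₁ = v_p − v_c1 = 486.4 m/s.
At r₂: circular v_c2 = √(μ/r₂) = 718.2 m/s; transfer-apolune v_a = √[μ(2/r₂ − 1/a_t)] = 406.6 m/s.
Δv₂ = v_c2 − v_a = 311.5 m/s.
Total Δv = Δv₁ + Δv₂ = 798.0 m/s.

Δv_total ≈ 798.0 m/s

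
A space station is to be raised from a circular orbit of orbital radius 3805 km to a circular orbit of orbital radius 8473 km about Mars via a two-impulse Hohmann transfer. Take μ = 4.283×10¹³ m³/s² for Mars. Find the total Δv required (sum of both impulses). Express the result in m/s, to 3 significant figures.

r₁ = 3805 km = 3.805×10⁶ m.
r₂ = 8473 km = 8.473×10⁶ m.
Transfer ellipse a_t = (r₁ + r₂)/2 = 6.139×10⁶ m.
At r₁: circular v_c1 = √(μ/r₁) = 3355 m/s; transfer-periapsis v_p = √[μ(2/r₁ − 1/a_t)] = 3942 m/s.
Δv₁ = v_p − v_c1 = 586.5 m/s.
At r₂: circular v_c2 = √(μ/r₂) = 2248 m/s; transfer-apoapsis v_a = √[μ(2/r₂ − 1/a_t)] = 1770 m/s.
Δv₂ = v_c2 − v_a = 478.3 m/s.
Total Δv = Δv₁ + Δv₂ = 1065 m/s.

Δv_total ≈ 1060 m/s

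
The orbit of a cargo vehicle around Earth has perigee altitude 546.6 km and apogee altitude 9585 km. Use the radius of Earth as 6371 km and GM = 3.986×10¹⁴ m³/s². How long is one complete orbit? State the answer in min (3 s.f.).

r_p = 6371 + 546.6 = 6917.6 km = 6.9176×10⁶ m.
r_a = 6371 + 9585 = 15956 km = 1.5956×10⁷ m.
Semi-major axis a = (r_p + r_a)/2 = (6917.6 + 15956)/2 = 11437 km = 1.144×10⁷ m.
By Kepler's third law T = 2π√(a³/μ) = 2π × 1.937×10³ = 1.217×10⁴ s.
= 202.9 min.

T ≈ 203 min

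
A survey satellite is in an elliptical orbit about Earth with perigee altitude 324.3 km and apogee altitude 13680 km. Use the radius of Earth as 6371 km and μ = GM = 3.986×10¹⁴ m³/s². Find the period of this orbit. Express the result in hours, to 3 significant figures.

r_p = 6371 + 324.3 = 6695.3 km = 6.6953×10⁶ m.
r_a = 6371 + 13680 = 20051 km = 2.0051×10⁷ m.
Semi-major axis a = (r_p + r_a)/2 = (6695.3 + 20051)/2 = 13373 km = 1.337×10⁷ m.
By Kepler's third law T = 2π√(a³/μ) = 2π × 2.450×10³ = 1.539×10⁴ s.
= 4.275 hours.

T ≈ 4.28 hours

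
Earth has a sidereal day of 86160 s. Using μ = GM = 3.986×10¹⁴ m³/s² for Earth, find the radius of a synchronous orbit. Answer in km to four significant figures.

r_sync ≈ 42160 km

A synchronous orbit has period T, so by Kepler's third law a = (μT²/4π²)^(1/3).
μT²/4π² = 3.986×10¹⁴ × (8.616×10⁴)² / 39.48 = 7.495×10²² m³.
a = 4.216×10⁷ m = 42163 km.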